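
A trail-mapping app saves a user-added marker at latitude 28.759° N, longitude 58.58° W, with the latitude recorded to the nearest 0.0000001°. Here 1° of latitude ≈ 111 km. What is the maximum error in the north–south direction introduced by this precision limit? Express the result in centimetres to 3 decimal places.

Rounding to 7 decimal places leaves the latitude within ±5e-08° of the true value.
Along the meridian that is 5e-08° × 111000 m/° = 0.00555 m.
That is 0.00555 m = 0.555 cm.

0.555 centimetres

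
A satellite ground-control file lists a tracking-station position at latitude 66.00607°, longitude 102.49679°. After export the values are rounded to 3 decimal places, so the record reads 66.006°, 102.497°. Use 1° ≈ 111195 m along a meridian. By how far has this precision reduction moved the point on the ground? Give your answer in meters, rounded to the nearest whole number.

The latitude changed by +0.00007° and the longitude by -0.00021°.
N–S: 0.00007° × 111195 m/° = 7.78365 m.
E–W at 66.006°: -0.00021° × 111195 × cos 66.006° = -0.00021 × 111195 × 0.4066 ≈ -9.49545 m.
Distance: √(7.78365² + 9.49545²) ≈ 12.278 m.

12 meters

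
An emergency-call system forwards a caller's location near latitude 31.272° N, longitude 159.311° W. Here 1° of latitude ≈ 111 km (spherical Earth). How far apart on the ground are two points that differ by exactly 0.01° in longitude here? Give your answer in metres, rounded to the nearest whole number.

0.01° of longitude at 31.272° is 0.01 × 111000 × cos 31.272° ≈ 0.01 × 94873.1 = 948.731 m.

949 metres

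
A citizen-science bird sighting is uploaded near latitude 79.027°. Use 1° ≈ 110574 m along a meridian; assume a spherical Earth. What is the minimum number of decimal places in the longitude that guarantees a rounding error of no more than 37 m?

At 79.027° one degree of longitude covers 110574 × cos 79.027° ≈ 110574 × 0.1903 ≈ 21047.4 m.
Rounding to N decimal places gives at most 0.5 × 10⁻ᴺ degrees of error, i.e. 0.5 × 10⁻ᴺ × 21047.4 m.
Setting 10523.7 × 10⁻ᴺ ≤ 37 gives 10ᴺ ≥ 284.4, i.e. N ≥ 2.45.
So 3 decimal places suffice (10.5 m); 2 would allow up to 105 m.

3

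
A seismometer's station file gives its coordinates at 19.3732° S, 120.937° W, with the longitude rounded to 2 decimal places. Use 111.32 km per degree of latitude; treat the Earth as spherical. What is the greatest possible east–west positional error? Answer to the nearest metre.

525 metres

Rounding to 2 decimal places leaves the longitude within ±0.005° of the true value.
At latitude 19.3732° a degree of longitude spans 111320 m × cos 19.3732° = 111320 × 0.9434 ≈ 105017 m.
So at most 0.005° × 105017 ≈ 525.084 m east–west.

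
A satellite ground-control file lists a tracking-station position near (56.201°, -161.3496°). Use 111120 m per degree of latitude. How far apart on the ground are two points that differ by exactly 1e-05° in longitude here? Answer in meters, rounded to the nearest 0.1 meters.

1e-05° of longitude at 56.201° is 1e-05 × 111120 × cos 56.201° ≈ 1e-05 × 61814 = 0.61814 m.

0.6 meters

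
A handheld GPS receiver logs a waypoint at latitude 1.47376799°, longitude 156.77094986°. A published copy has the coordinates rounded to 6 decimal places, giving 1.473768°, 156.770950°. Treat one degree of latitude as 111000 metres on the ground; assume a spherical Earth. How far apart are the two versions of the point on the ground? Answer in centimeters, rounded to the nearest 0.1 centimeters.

Δlat = 1.47376799 − 1.473768 = -0.00000001°; Δlon = 156.77094986 − 156.770950 = -0.00000014°.
N–S: -0.00000001° × 111000 m/° = -0.00111 m.
E–W at 1.47377°: -0.00000014° × 111000 × cos 1.47377° = -0.00000014 × 111000 × 0.9997 ≈ -0.0155349 m.
Hypotenuse of the two orthogonal shifts: √(0.00111² + 0.0155349²) = 0.0155745 m.
That is 0.0155745 m = 1.5574 cm.

1.6 centimeters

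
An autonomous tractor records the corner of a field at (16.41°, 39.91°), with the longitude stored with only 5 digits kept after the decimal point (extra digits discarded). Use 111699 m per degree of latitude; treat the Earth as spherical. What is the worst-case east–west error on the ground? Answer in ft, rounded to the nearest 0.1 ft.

3.5 ft

Truncating at 5 decimal places can drop up to a full unit in the last place, so the longitude may be off by as much as 1e-05°.
At latitude 16.41° a degree of longitude spans 111699 m × cos 16.41° = 111699 × 0.9593 ≈ 107149 m.
Maximum E–W displacement: 1e-05 × 107149 = 1.07149 m.
Converting: 1.07149 m × 3.2808 ft/m ≈ 3.5154 ft.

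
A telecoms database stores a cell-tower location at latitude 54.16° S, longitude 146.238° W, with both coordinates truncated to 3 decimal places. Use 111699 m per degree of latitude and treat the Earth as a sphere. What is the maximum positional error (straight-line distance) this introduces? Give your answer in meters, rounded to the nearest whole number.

Truncating at 3 decimal places can drop up to a full unit in the last place, so each coordinate may be off by as much as 0.001°.
Latitude error → 0.001 × 111699 = 111.699 m along the meridian.
Longitude error → 0.001 × 111699 × cos 54.16° = 0.001 × 111699 × 0.5855 ≈ 65.4024 m.
Combining orthogonally: (111.699² + 65.4024²)^½ ≈ 129.438 m.

129 meters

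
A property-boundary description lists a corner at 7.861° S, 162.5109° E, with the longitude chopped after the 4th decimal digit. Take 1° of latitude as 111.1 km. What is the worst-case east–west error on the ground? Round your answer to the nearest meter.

11 meters

Truncating at 4 decimal places can drop up to a full unit in the last place, so the longitude may be off by as much as 0.0001°.
Parallels shrink by cos φ, so at 7.861° a degree of longitude is 111100 × 0.9906 ≈ 110056 m.
Maximum E–W displacement: 0.0001 × 110056 = 11.0056 m.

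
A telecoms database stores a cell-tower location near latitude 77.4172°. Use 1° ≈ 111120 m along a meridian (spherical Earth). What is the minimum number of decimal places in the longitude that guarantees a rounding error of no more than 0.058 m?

6 decimal places

At 77.4172° one degree of longitude covers 111120 × cos 77.4172° ≈ 111120 × 0.2179 ≈ 24207.5 m.
With N decimal places the half-ulp bound is 0.5·10⁻ᴺ°, or 0.5·10⁻ᴺ × 24207.5 m on the ground.
Setting 12103.8 × 10⁻ᴺ ≤ 0.058 gives 10ᴺ ≥ 2.087e+05, i.e. N ≥ 5.32.
N = 5 would give 0.121 m (too coarse); N = 6 gives 0.0121 m ≤ 0.058 m.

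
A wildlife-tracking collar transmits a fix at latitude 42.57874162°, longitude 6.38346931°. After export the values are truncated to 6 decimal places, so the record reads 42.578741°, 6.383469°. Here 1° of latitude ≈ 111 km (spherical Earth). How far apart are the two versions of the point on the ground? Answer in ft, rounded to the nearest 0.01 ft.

0.24 ft

Δlat = 42.57874162 − 42.578741 = +0.00000062°; Δlon = 6.38346931 − 6.383469 = +0.00000031°.
N–S: 0.00000062° × 111000 m/° = 0.06882 m.
E–W at 42.5787°: 0.00000031° × 111000 × cos 42.5787° = 0.00000031 × 111000 × 0.7363 ≈ 0.0253377 m.
Hypotenuse of the two orthogonal shifts: √(0.06882² + 0.0253377²) = 0.0733362 m.
Converting: 0.0733362 m × 3.2808 ft/m ≈ 0.2406 ft.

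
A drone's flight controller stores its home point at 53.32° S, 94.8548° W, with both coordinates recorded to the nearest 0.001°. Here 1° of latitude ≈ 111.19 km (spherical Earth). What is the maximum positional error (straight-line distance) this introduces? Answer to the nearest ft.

212 ft

Rounding to 3 decimal places leaves each coordinate within ±0.0005° of the true value.
North–south component: 0.0005° × 111190 = 55.595 m.
E–W at 53.32°: 0.0005° × 111190 × cos 53.32° = 0.0005 × 111190 × 0.5973 ≈ 33.2094 m.
Worst case both components are at the extreme and orthogonal: √(55.595² + 33.2094²) ≈ 64.7585 m.
Converting: 64.7585 m × 3.2808 ft/m ≈ 212.46 ft.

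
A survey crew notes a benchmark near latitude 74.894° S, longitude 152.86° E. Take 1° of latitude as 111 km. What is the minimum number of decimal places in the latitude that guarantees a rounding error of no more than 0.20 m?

One degree of latitude covers 111000 m.
With N decimal places the half-ulp bound is 0.5·10⁻ᴺ°, or 0.5·10⁻ᴺ × 111000 m on the ground.
Need 0.5 × 111000 × 10⁻ᴺ ≤ 0.20 → 10⁻ᴺ ≤ 3.604e-06, so N ≥ 5.44.
N = 5 would give 0.555 m (too coarse); N = 6 gives 0.0555 m ≤ 0.20 m.

6 decimal places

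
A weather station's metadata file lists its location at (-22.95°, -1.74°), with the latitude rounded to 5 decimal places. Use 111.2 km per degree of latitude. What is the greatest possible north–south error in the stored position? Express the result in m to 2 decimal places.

Rounding to 5 decimal places leaves the latitude within ±5e-06° of the true value.
So the N–S error is at most 5e-06 × 111200 = 0.556 m.

0.56 m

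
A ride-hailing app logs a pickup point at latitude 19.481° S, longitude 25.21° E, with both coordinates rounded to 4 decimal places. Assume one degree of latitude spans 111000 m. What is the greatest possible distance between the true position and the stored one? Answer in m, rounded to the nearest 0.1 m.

7.6 m

Rounding to 4 decimal places leaves each coordinate within ±5e-05° of the true value.
North–south component: 5e-05° × 111000 = 5.55 m.
Longitude error → 5e-05 × 111000 × cos 19.481° = 5e-05 × 111000 × 0.9428 ≈ 5.23227 m.
Worst case both components are at the extreme and orthogonal: √(5.55² + 5.23227²) ≈ 7.62753 m.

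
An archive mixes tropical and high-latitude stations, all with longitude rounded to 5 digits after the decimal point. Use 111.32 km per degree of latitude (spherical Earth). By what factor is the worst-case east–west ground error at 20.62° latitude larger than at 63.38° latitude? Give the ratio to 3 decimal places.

2.089

Rounding to 5 decimal places leaves the longitude within ±5e-06° of the true value.
At 20.62°: 5e-06° × 111320 × cos 20.62° = 5e-06 × 111320 × 0.9359 ≈ 0.52094 m.
Error at 63.38° = 5e-06° × 111320 × cos 63.38° ≈ 0.5566 × 0.4481 = 0.2494 m.
Ratio: 0.52094 / 0.2494 = cos 20.62° / cos 63.38° ≈ 2.0888.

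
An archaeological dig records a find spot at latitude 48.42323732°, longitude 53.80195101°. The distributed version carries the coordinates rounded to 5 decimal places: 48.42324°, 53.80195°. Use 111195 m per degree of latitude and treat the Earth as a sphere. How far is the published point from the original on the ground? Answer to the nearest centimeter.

31 centimeters

The latitude changed by -0.00000268° and the longitude by +0.00000101°.
N–S: -0.00000268° × 111195 m/° = -0.298003 m.
E–W at 48.4232°: 0.00000101° × 111195 × cos 48.4232° = 0.00000101 × 111195 × 0.6636 ≈ 0.0745295 m.
Combined displacement = (0.298003² + 0.0745295²)^½ ≈ 0.307181 m.
That is 0.307181 m = 30.718 cm.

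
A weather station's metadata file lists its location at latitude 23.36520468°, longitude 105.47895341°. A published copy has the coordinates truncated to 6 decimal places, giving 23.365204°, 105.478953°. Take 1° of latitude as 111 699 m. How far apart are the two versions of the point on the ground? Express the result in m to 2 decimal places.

0.09 m

The latitude changed by +0.00000068° and the longitude by +0.00000041°.
N–S: 0.00000068° × 111699 m/° = 0.0759553 m.
E–W at 23.3652°: 0.00000041° × 111699 × cos 23.3652° = 0.00000041 × 111699 × 0.9180 ≈ 0.0420411 m.
Hypotenuse of the two orthogonal shifts: √(0.0759553² + 0.0420411²) = 0.086814 m.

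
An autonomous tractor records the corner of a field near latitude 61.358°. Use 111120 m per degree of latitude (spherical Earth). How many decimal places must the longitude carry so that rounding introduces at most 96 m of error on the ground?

At 61.358° one degree of longitude covers 111120 × cos 61.358° ≈ 111120 × 0.4793 ≈ 53263.7 m.
Rounding to N decimal places gives at most 0.5 × 10⁻ᴺ degrees of error, i.e. 0.5 × 10⁻ᴺ × 53263.7 m.
Need 0.5 × 53263.7 × 10⁻ᴺ ≤ 96 → 10⁻ᴺ ≤ 3.605e-03, so N ≥ 2.44.
At 2 places the error can reach 266 m, but 3 places keeps it to 26.6 m.

3 decimal places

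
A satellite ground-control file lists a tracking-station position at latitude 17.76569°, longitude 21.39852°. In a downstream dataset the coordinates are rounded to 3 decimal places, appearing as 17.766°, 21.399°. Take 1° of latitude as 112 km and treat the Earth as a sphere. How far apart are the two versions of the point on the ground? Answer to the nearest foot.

203 feet

The latitude changed by -0.00031° and the longitude by -0.00048°.
N–S: -0.00031° × 112000 m/° = -34.72 m.
E–W at 17.766°: -0.00048° × 112000 × cos 17.766° = -0.00048 × 112000 × 0.9523 ≈ -51.1962 m.
Distance: √(34.72² + 51.1962²) ≈ 61.859 m.
In feet: 61.859 m ÷ 0.3048 ≈ 202.95 ft.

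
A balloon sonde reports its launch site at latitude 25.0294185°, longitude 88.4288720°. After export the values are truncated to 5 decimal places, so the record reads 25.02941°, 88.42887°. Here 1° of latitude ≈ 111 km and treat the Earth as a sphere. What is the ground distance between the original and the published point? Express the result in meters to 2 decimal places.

0.96 meters

The latitude changed by +0.0000085° and the longitude by +0.0000020°.
North–south shift: 0.0000085 × 111000 = 0.9435 m.
E–W at 25.0294°: 0.0000020° × 111000 × cos 25.0294° = 0.0000020 × 111000 × 0.9061 ≈ 0.201152 m.
Distance: √(0.9435² + 0.201152²) ≈ 0.964704 m.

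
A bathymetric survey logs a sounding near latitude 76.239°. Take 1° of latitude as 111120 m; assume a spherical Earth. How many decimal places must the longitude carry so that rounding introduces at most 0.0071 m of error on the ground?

At 76.239° one degree of longitude covers 111120 × cos 76.239° ≈ 111120 × 0.2379 ≈ 26432.4 m.
With N decimal places the half-ulp bound is 0.5·10⁻ᴺ°, or 0.5·10⁻ᴺ × 26432.4 m on the ground.
Need 0.5 × 26432.4 × 10⁻ᴺ ≤ 0.0071 → 10⁻ᴺ ≤ 5.372e-07, so N ≥ 6.27.
N = 6 would give 0.0132 m (too coarse); N = 7 gives 0.00132 m ≤ 0.0071 m.

7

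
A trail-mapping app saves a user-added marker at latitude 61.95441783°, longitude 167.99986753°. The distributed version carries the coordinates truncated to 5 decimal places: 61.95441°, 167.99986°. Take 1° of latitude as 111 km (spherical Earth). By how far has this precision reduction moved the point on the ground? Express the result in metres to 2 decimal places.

0.95 metres

Δlat = 61.95441783 − 61.95441 = +0.00000783°; Δlon = 167.99986753 − 167.99986 = +0.00000753°.
North–south shift: 0.00000783 × 111000 = 0.86913 m.
E–W at 61.9544°: 0.00000753° × 111000 × cos 61.9544° = 0.00000753 × 111000 × 0.4702 ≈ 0.392986 m.
Combined displacement = (0.86913² + 0.392986²)^½ ≈ 0.953847 m.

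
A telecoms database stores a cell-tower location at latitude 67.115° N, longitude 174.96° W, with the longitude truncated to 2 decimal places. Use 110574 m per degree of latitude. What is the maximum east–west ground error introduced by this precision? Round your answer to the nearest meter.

Truncating at 2 decimal places can drop up to a full unit in the last place, so the longitude may be off by as much as 0.01°.
Parallels shrink by cos φ, so at 67.115° a degree of longitude is 110574 × 0.3889 ≈ 43000.3 m.
East–west error: 0.01° × 43000.3 m/° ≈ 430.003 m.

430 meters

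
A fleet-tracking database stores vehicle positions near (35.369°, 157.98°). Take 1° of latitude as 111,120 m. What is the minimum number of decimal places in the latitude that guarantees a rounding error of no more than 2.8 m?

One degree of latitude covers 111120 m.
N decimal places → at most half a unit in the last place, 0.5 × 10⁻ᴺ° = 111120/2 × 10⁻ᴺ m.
Setting 55560 × 10⁻ᴺ ≤ 2.8 gives 10ᴺ ≥ 1.984e+04, i.e. N ≥ 4.30.
So 5 decimal places suffice (0.556 m); 4 would allow up to 5.56 m.

5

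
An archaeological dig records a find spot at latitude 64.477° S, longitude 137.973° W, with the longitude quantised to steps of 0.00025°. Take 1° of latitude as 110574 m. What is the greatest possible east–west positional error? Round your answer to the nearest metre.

6 metres

With a 0.00025° grid the true value lies within half a step, ±0.00025°/2 = ±0.000125°, of the stored one.
Parallels shrink by cos φ, so at 64.477° a degree of longitude is 110574 × 0.4309 ≈ 47643.4 m.
So at most 0.000125° × 47643.4 ≈ 5.95542 m east–west.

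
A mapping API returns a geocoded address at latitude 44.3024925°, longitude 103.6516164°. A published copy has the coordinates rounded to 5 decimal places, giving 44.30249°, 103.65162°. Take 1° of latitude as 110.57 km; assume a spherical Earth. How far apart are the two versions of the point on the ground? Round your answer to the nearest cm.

The latitude changed by +0.0000025° and the longitude by -0.0000036°.
North–south shift: 0.0000025 × 110570 = 0.276425 m.
East–west at this latitude: -0.0000036° × 110570 × cos 44.3025° ≈ -0.0000036 × 79130.8 = -0.284871 m.
Distance: √(0.276425² + 0.284871²) ≈ 0.396941 m.
That is 0.396941 m = 39.694 cm.

40 cm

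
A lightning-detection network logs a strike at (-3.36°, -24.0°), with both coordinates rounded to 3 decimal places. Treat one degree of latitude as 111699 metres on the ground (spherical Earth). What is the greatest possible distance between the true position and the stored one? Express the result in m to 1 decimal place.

78.9 m

Rounding to 3 decimal places leaves each coordinate within ±0.0005° of the true value.
N–S: 0.0005° × 111699 m/° = 55.8495 m.
E–W at 3.36°: 0.0005° × 111699 × cos 3.36° = 0.0005 × 111699 × 0.9983 ≈ 55.7535 m.
Worst case both components are at the extreme and orthogonal: √(55.8495² + 55.7535²) ≈ 78.9153 m.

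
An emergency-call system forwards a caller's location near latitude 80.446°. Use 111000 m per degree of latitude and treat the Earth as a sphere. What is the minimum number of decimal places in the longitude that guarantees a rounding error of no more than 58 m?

At 80.446° one degree of longitude covers 111000 × cos 80.446° ≈ 111000 × 0.1660 ≈ 18423.5 m.
N decimal places → at most half a unit in the last place, 0.5 × 10⁻ᴺ° = 18423.5/2 × 10⁻ᴺ m.
Setting 9211.73 × 10⁻ᴺ ≤ 58 gives 10ᴺ ≥ 158.8, i.e. N ≥ 2.20.
So 3 decimal places suffice (9.21 m); 2 would allow up to 92.1 m.

3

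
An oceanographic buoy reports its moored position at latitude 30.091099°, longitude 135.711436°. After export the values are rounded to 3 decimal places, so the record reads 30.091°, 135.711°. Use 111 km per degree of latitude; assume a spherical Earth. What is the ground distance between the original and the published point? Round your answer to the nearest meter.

The latitude changed by +0.000099° and the longitude by +0.000436°.
North–south shift: 0.000099 × 111000 = 10.989 m.
East–west at this latitude: 0.000436° × 111000 × cos 30.091° ≈ 0.000436 × 96040.6 = 41.8737 m.
Hypotenuse of the two orthogonal shifts: √(10.989² + 41.8737²) = 43.2916 m.

43 meters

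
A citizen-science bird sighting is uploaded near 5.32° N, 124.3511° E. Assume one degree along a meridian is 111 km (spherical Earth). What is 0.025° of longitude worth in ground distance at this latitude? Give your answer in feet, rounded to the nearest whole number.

9065 feet

At 5.32° a degree of longitude is 111000 × cos 5.32° ≈ 110522 m, so 0.025° corresponds to 2763.05 m.
Converting: 2763.05 m × 3.2808 ft/m ≈ 9065.1 ft.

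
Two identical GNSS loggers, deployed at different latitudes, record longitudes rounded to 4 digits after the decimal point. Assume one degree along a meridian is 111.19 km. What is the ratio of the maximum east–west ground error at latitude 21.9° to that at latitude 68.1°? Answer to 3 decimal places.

2.488

Rounding to 4 decimal places leaves the longitude within ±5e-05° of the true value.
At 21.9°: 5e-05° × 111190 × cos 21.9° = 5e-05 × 111190 × 0.9278 ≈ 5.1583 m.
At 68.1°: 5e-05° × 111190 × cos 68.1° = 5e-05 × 111190 × 0.3730 ≈ 2.0736 m.
Ratio: 5.1583 / 2.0736 = cos 21.9° / cos 68.1° ≈ 2.4876.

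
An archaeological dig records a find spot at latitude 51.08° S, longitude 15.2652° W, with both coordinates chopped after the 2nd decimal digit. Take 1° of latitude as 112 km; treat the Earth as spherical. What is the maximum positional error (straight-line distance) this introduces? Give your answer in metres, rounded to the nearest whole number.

1323 metres

Truncating at 2 decimal places can drop up to a full unit in the last place, so each coordinate may be off by as much as 0.01°.
North–south component: 0.01° × 112000 = 1120 m.
E–W at 51.08°: 0.01° × 112000 × cos 51.08° = 0.01 × 112000 × 0.6282 ≈ 703.623 m.
Combining orthogonally: (1120² + 703.623²)^½ ≈ 1322.68 m.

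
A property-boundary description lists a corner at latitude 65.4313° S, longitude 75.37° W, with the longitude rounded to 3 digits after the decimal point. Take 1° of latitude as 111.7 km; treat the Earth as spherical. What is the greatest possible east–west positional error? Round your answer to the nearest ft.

Rounding to 3 decimal places leaves the longitude within ±0.0005° of the true value.
Parallels shrink by cos φ, so at 65.4313° a degree of longitude is 111700 × 0.4158 ≈ 46443.1 m.
So at most 0.0005° × 46443.1 ≈ 23.2215 m east–west.
Converting: 23.2215 m × 3.2808 ft/m ≈ 76.186 ft.

76 ft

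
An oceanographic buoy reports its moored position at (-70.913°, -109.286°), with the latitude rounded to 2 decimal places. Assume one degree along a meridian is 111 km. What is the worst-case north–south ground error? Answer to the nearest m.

Rounding to 2 decimal places leaves the latitude within ±0.005° of the true value.
So the N–S error is at most 0.005 × 111000 = 555 m.

555 m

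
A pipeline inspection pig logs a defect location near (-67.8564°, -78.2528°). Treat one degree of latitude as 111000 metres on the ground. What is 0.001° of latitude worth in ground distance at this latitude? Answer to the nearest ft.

Along a meridian 0.001° is 0.001 × 111000 = 111 m.
In feet: 111 m ÷ 0.3048 ≈ 364.17 ft.

364 ft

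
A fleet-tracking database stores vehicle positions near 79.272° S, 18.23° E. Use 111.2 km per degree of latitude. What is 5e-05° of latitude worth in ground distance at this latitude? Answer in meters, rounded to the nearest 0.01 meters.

5.56 meters

Along a meridian 5e-05° is 5e-05 × 111200 = 5.56 m.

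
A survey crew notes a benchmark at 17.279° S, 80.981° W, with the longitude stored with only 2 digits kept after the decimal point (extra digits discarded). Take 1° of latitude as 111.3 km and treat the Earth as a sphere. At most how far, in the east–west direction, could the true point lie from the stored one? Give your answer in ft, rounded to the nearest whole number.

Truncating at 2 decimal places can drop up to a full unit in the last place, so the longitude may be off by as much as 0.01°.
At latitude 17.279° a degree of longitude spans 111300 m × cos 17.279° = 111300 × 0.9549 ≈ 106277 m.
East–west error: 0.01° × 106277 m/° ≈ 1062.77 m.
In feet: 1062.77 m ÷ 0.3048 ≈ 3486.8 ft.

3487 ft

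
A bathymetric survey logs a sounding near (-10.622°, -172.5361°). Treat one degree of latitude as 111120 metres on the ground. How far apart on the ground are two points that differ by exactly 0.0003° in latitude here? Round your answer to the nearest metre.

33 metres

0.0003° × 111120 m/° = 33.336 m.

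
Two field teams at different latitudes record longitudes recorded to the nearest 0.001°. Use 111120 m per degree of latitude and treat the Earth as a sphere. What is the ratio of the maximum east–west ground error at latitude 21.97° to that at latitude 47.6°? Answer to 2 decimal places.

1.38

Rounding to 3 decimal places leaves the longitude within ±0.0005° of the true value.
Error at 21.97° = 0.0005° × 111120 × cos 21.97° ≈ 55.56 × 0.9274 = 51.525 m.
At 47.6°: 0.0005° × 111120 × cos 47.6° = 0.0005 × 111120 × 0.6743 ≈ 37.464 m.
The ratio reduces to cos 21.97° / cos 47.6° = 0.9274/0.6743 ≈ 1.3753.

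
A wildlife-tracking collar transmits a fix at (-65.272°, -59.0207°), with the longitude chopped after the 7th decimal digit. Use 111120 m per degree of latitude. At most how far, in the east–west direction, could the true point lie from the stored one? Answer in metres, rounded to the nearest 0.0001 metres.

Truncating at 7 decimal places can drop up to a full unit in the last place, so the longitude may be off by as much as 1e-07°.
At latitude 65.272° a degree of longitude spans 111120 m × cos 65.272° = 111120 × 0.4183 ≈ 46482.7 m.
Maximum E–W displacement: 1e-07 × 46482.7 = 0.00464827 m.

0.0046 metres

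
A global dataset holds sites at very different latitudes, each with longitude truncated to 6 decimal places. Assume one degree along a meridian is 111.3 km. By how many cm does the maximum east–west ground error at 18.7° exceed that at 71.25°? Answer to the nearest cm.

7 cm

Truncating at 6 decimal places can drop up to a full unit in the last place, so the longitude may be off by as much as 1e-06°.
At 18.7°: 1e-06° × 111300 × cos 18.7° = 1e-06 × 111300 × 0.9472 ≈ 0.10542 m.
At 71.25°: 1e-06° × 111300 × cos 71.25° = 1e-06 × 111300 × 0.3214 ≈ 0.035776 m.
Difference: 0.10542 − 0.035776 = 0.069648 m.
That is 0.0696483 m = 6.9648 cm.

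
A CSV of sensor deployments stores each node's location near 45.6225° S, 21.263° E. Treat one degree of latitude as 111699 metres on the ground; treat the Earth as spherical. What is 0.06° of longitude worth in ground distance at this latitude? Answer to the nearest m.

4687 m

One degree of longitude here spans 111699 × cos 45.6225° = 111699 × 0.6994 ≈ 78120.3 m; 0.06° of that is 4687.22 m.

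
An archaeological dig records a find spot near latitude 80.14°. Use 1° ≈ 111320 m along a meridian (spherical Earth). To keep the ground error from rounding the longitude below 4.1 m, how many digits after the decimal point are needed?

4 decimal places

At 80.14° one degree of longitude covers 111320 × cos 80.14° ≈ 111320 × 0.1712 ≈ 19062.6 m.
With N decimal places the half-ulp bound is 0.5·10⁻ᴺ°, or 0.5·10⁻ᴺ × 19062.6 m on the ground.
Need 0.5 × 19062.6 × 10⁻ᴺ ≤ 4.1 → 10⁻ᴺ ≤ 4.302e-04, so N ≥ 3.37.
So 4 decimal places suffice (0.953 m); 3 would allow up to 9.53 m.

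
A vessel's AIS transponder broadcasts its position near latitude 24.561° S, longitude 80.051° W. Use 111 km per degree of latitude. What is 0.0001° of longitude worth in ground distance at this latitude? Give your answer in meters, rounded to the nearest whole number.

10 meters

0.0001° of longitude at 24.561° is 0.0001 × 111000 × cos 24.561° ≈ 0.0001 × 100957 = 10.0957 m.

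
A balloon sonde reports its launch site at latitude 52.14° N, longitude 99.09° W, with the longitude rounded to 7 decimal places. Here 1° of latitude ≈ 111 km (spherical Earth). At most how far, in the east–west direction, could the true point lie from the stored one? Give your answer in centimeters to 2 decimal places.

Rounding to 7 decimal places leaves the longitude within ±5e-08° of the true value.
At latitude 52.14° a degree of longitude spans 111000 m × cos 52.14° = 111000 × 0.6137 ≈ 68124.5 m.
So at most 5e-08° × 68124.5 ≈ 0.00340622 m east–west.
That is 0.00340622 m = 0.34062 cm.

0.34 centimeters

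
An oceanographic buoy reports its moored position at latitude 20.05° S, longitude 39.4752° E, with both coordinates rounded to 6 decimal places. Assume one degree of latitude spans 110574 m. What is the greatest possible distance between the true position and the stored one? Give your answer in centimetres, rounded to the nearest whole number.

8 centimetres

Rounding to 6 decimal places leaves each coordinate within ±5e-07° of the true value.
N–S: 5e-07° × 110574 m/° = 0.055287 m.
Longitude error → 5e-07 × 110574 × cos 20.05° = 5e-07 × 110574 × 0.9394 ≈ 0.0519363 m.
Combining orthogonally: (0.055287² + 0.0519363²)^½ ≈ 0.0758553 m.
That is 0.0758553 m = 7.5855 cm.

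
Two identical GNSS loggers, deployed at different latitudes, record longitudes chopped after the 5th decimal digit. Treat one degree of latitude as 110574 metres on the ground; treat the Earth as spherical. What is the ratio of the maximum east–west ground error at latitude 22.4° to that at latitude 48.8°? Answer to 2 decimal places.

1.40

Truncating at 5 decimal places can drop up to a full unit in the last place, so the longitude may be off by as much as 1e-05°.
Error at 22.4° = 1e-05° × 110574 × cos 22.4° ≈ 1.1057 × 0.9245 = 1.0223 m.
Error at 48.8° = 1e-05° × 110574 × cos 48.8° ≈ 1.1057 × 0.6587 = 0.72834 m.
Ratio: 1.0223 / 0.72834 = cos 22.4° / cos 48.8° ≈ 1.4036.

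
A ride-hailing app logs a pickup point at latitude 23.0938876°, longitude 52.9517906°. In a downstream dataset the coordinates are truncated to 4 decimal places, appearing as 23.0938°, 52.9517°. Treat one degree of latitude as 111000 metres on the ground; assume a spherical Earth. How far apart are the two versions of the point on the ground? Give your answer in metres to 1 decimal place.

13.4 metres

The latitude changed by +0.0000876° and the longitude by +0.0000906°.
N–S: 0.0000876° × 111000 m/° = 9.7236 m.
East–west at this latitude: 0.0000906° × 111000 × cos 23.0938° ≈ 0.0000906 × 102105 = 9.2507 m.
Hypotenuse of the two orthogonal shifts: √(9.7236² + 9.2507²) = 13.421 m.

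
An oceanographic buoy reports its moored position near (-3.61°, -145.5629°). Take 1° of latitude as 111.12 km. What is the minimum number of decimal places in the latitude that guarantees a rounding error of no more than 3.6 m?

5

One degree of latitude covers 111120 m.
With N decimal places the half-ulp bound is 0.5·10⁻ᴺ°, or 0.5·10⁻ᴺ × 111120 m on the ground.
Setting 55560 × 10⁻ᴺ ≤ 3.6 gives 10ᴺ ≥ 1.543e+04, i.e. N ≥ 4.19.
At 4 places the error can reach 5.56 m, but 5 places keeps it to 0.556 m.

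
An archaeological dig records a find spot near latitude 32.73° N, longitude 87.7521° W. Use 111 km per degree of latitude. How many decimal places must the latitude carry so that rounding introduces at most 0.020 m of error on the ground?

7 decimal places

One degree of latitude covers 111000 m.
N decimal places → at most half a unit in the last place, 0.5 × 10⁻ᴺ° = 111000/2 × 10⁻ᴺ m.
Need 0.5 × 111000 × 10⁻ᴺ ≤ 0.020 → 10⁻ᴺ ≤ 3.604e-07, so N ≥ 6.44.
N = 6 would give 0.0555 m (too coarse); N = 7 gives 0.00555 m ≤ 0.020 m.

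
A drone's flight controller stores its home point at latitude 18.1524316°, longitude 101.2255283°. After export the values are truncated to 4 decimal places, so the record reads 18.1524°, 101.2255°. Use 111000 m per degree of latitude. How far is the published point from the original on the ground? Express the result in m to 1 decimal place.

Δlat = 18.1524316 − 18.1524 = +0.0000316°; Δlon = 101.2255283 − 101.2255 = +0.0000283°.
North–south shift: 0.0000316 × 111000 = 3.5076 m.
East–west at this latitude: 0.0000283° × 111000 × cos 18.1524° ≈ 0.0000283 × 105476 = 2.98496 m.
Distance: √(3.5076² + 2.98496²) ≈ 4.60578 m.

4.6 m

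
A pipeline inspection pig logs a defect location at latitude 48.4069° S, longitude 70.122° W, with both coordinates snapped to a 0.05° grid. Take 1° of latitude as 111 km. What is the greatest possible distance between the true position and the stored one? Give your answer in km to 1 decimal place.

3.3 km

With a 0.05° grid the true value lies within half a step, ±0.05°/2 = ±0.025°, of the stored one.
N–S: 0.025° × 111000 m/° = 2775 m.
E–W at 48.4069°: 0.025° × 111000 × cos 48.4069° = 0.025 × 111000 × 0.6638 ≈ 1842.15 m.
The two errors are perpendicular, so the maximum displacement is √(2775² + 1842.15²) ≈ 3330.78 m.
That is 3330.78 m = 3.3308 km.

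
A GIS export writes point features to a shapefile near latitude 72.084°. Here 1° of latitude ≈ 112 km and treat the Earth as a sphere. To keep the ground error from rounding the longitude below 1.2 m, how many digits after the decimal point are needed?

At 72.084° one degree of longitude covers 112000 × cos 72.084° ≈ 112000 × 0.3076 ≈ 34453.7 m.
With N decimal places the half-ulp bound is 0.5·10⁻ᴺ°, or 0.5·10⁻ᴺ × 34453.7 m on the ground.
Need 0.5 × 34453.7 × 10⁻ᴺ ≤ 1.2 → 10⁻ᴺ ≤ 6.966e-05, so N ≥ 4.16.
So 5 decimal places suffice (0.172 m); 4 would allow up to 1.72 m.

5 decimal places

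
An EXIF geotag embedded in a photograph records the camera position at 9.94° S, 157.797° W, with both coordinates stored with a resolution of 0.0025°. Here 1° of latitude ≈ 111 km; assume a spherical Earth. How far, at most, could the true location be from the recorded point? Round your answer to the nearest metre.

With a 0.0025° grid the true value lies within half a step, ±0.0025°/2 = ±0.00125°, of the stored one.
N–S: 0.00125° × 111000 m/° = 138.75 m.
East–west component at 9.94°: 0.00125° × 111000 × cos 9.94° ≈ 0.00125 × 109334 ≈ 136.667 m.
Combining orthogonally: (138.75² + 136.667²)^½ ≈ 194.755 m.

195 metres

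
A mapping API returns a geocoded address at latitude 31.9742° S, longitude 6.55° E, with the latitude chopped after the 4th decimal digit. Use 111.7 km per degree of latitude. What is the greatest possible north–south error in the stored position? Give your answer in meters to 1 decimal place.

Truncating at 4 decimal places can drop up to a full unit in the last place, so the latitude may be off by as much as 0.0001°.
Along the meridian that is 0.0001° × 111700 m/° = 11.17 m.

11.2 meters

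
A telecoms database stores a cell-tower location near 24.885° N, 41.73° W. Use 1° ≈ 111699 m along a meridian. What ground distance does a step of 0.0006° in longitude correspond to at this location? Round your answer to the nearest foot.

199 feet

0.0006° of longitude at 24.885° is 0.0006 × 111699 × cos 24.885° ≈ 0.0006 × 101328 = 60.7969 m.
Converting: 60.7969 m × 3.2808 ft/m ≈ 199.46 ft.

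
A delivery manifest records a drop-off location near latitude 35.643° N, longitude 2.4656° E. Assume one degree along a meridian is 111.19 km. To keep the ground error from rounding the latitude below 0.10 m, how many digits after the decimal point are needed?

One degree of latitude covers 111190 m.
Rounding to N decimal places gives at most 0.5 × 10⁻ᴺ degrees of error, i.e. 0.5 × 10⁻ᴺ × 111190 m.
Need 0.5 × 111190 × 10⁻ᴺ ≤ 0.10 → 10⁻ᴺ ≤ 1.799e-06, so N ≥ 5.75.
N = 5 would give 0.556 m (too coarse); N = 6 gives 0.0556 m ≤ 0.10 m.

6 decimal places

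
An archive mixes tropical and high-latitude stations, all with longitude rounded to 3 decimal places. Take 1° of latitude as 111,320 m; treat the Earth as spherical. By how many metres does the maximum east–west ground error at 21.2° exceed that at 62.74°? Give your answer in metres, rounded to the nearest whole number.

Rounding to 3 decimal places leaves the longitude within ±0.0005° of the true value.
Error at 21.2° = 0.0005° × 111320 × cos 21.2° ≈ 55.66 × 0.9323 = 51.893 m.
At 62.74°: 0.0005° × 111320 × cos 62.74° = 0.0005 × 111320 × 0.4580 ≈ 25.494 m.
So the lower-latitude error exceeds the higher by 51.893 − 25.494 = 26.399 m.

26 metres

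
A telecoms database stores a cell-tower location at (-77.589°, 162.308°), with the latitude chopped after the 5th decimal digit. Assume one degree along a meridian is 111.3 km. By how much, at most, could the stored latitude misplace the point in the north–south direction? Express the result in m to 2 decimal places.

Truncating at 5 decimal places can drop up to a full unit in the last place, so the latitude may be off by as much as 1e-05°.
North–south distance: 1e-05° × 111300 m/° = 1.113 m.

1.11 m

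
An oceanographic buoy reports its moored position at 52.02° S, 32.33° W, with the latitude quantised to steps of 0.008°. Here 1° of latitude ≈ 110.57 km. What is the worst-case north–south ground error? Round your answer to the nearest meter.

442 meters

With a 0.008° grid the true value lies within half a step, ±0.008°/2 = ±0.004°, of the stored one.
North–south distance: 0.004° × 110570 m/° = 442.28 m.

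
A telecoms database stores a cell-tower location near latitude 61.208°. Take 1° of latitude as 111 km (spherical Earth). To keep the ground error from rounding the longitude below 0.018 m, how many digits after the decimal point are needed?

7 decimal places

At 61.208° one degree of longitude covers 111000 × cos 61.208° ≈ 111000 × 0.4816 ≈ 53461.1 m.
Rounding to N decimal places gives at most 0.5 × 10⁻ᴺ degrees of error, i.e. 0.5 × 10⁻ᴺ × 53461.1 m.
Need 0.5 × 53461.1 × 10⁻ᴺ ≤ 0.018 → 10⁻ᴺ ≤ 6.734e-07, so N ≥ 6.17.
At 6 places the error can reach 0.0267 m, but 7 places keeps it to 0.00267 m.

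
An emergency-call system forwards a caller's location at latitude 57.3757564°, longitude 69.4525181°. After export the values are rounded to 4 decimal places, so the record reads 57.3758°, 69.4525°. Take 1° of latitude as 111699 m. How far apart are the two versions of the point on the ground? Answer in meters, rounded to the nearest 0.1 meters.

The latitude changed by -0.0000436° and the longitude by +0.0000181°.
N–S: -0.0000436° × 111699 m/° = -4.87008 m.
East–west at this latitude: 0.0000181° × 111699 × cos 57.3758° ≈ 0.0000181 × 60219.9 = 1.08998 m.
Distance: √(4.87008² + 1.08998²) ≈ 4.99056 m.

5.0 meters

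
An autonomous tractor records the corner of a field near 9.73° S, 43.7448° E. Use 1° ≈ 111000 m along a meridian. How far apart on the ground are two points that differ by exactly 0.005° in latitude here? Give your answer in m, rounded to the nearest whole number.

0.005° × 111000 m/° = 555 m.

555 m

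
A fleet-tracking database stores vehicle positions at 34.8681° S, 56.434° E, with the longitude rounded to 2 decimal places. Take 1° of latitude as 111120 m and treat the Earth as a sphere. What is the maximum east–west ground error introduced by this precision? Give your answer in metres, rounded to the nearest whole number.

Rounding to 2 decimal places leaves the longitude within ±0.005° of the true value.
One degree of longitude at 34.8681° is 111120 × cos 34.8681° ≈ 111120 × 0.8205 = 91170.7 m.
East–west error: 0.005° × 91170.7 m/° ≈ 455.853 m.

456 metres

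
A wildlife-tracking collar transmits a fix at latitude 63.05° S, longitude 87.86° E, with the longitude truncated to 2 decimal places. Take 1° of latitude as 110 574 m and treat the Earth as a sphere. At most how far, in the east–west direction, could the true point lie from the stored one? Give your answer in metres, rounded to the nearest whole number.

501 metres

Truncating at 2 decimal places can drop up to a full unit in the last place, so the longitude may be off by as much as 0.01°.
Parallels shrink by cos φ, so at 63.05° a degree of longitude is 110574 × 0.4532 ≈ 50113.5 m.
Maximum E–W displacement: 0.01 × 50113.5 = 501.135 m.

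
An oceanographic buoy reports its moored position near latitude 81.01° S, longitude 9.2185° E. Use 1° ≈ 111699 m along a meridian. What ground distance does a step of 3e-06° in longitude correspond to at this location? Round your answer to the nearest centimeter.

5 centimeters

One degree of longitude here spans 111699 × cos 81.01° = 111699 × 0.1563 ≈ 17454.3 m; 3e-06° of that is 0.052363 m.
That is 0.052363 m = 5.2363 cm.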